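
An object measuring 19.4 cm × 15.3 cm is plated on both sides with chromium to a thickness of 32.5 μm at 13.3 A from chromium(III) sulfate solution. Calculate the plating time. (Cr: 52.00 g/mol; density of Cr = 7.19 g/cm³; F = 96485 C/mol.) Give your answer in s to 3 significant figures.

5810 s

Plated area = 2 × 19.4 × 15.3 = 593.6 cm²
Volume = 593.6 × 32.5×10⁻⁴ cm = 1.929 cm³
m(Cr) = 1.929 × 7.19 = 13.87 g
n(Cr) = 13.87 / 52.00 = 0.2667 mol; n(e⁻) = 3 × 0.2667 = 0.8001 mol
Q = 0.8001 × 96485 = 77200 C
t = 77200 / 13.3 = 5805 s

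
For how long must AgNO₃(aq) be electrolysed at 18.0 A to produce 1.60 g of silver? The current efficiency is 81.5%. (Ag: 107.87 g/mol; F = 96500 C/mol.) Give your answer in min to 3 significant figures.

n(Ag) = 1.60 / 107.87 = 0.01483 mol
Ag⁺ + e⁻ → Ag, so n(e⁻) = 0.01483 mol
Q = 0.01483 × 96500 / 0.815 = 1756 C
t = Q / I = 1756 / 18.0 = 97.56 s = 1.63 min

1.63 min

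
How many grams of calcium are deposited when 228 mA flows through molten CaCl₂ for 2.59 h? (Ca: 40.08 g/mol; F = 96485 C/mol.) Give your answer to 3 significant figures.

Q = 0.228 A × 9324 s = 2126 C
Moles of electrons = 2126 / 96485 = 0.02203 mol
Ca²⁺ + 2e⁻ → Ca, so n(Ca) = 0.02203 / 2 = 0.01102 mol
m = 0.01102 × 40.08 = 0.442 g

0.442 g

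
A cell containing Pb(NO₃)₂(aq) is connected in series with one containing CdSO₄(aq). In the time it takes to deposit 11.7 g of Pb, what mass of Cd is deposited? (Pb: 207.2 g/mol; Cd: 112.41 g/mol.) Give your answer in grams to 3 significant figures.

6.35 g

n(Pb) = 11.7 / 207.2 = 0.05647 mol
Pb²⁺ + 2e⁻ → Pb, so n(e⁻) = 2 × 0.05647 = 0.1129 mol
The cells are in series, so the same charge (and hence the same n(e⁻) = 0.1129 mol) passes through both.
Cd²⁺ + 2e⁻ → Cd, so n(Cd) = 0.1129 / 2 = 0.05645 mol
m(Cd) = 0.05645 × 112.41 = 6.35 g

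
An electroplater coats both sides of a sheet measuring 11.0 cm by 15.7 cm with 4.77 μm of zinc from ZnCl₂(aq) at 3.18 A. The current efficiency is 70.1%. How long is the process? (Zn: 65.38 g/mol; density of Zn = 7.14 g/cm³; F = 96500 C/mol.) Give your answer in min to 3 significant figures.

Plated area = 2 × 11.0 × 15.7 = 345.4 cm²
Volume = 345.4 × 4.77×10⁻⁴ cm = 0.1648 cm³
m(Zn) = 0.1648 × 7.14 = 1.177 g
n(Zn) = 1.177 / 65.38 = 0.01800 mol; n(e⁻) = 2 × 0.01800 = 0.03600 mol
Q = 0.03600 × 96500 / 0.701 = 4956 C
t = 4956 / 3.18 = 1558 s = 26.0 min

26.0 min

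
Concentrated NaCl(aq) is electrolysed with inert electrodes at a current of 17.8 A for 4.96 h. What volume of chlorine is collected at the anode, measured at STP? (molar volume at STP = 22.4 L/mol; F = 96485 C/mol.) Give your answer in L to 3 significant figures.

Q = 17.8 A × 17856 s = 3.178×10^5 C
n(e⁻) = Q/F = 3.178×10^5/96485 = 3.294 mol
2Cl⁻ → Cl₂ + 2e⁻, so n(Cl₂) = 3.294 / 2 = 1.647 mol
V = 1.647 × 22.4 = 36.89 L

36.9 L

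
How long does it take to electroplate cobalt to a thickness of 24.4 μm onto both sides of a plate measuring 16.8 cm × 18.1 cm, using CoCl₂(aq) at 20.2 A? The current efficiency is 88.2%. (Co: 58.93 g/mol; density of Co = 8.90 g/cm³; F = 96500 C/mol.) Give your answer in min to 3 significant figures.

Plated area = 2 × 16.8 × 18.1 = 608.2 cm²
Volume = 608.2 × 24.4×10⁻⁴ cm = 1.484 cm³
m(Co) = 1.484 × 8.90 = 13.21 g
n(Co) = 13.21 / 58.93 = 0.2242 mol; n(e⁻) = 2 × 0.2242 = 0.4484 mol
Q = 0.4484 × 96500 / 0.882 = 49060 C
t = 49060 / 20.2 = 2429 s = 40.5 min

40.5 min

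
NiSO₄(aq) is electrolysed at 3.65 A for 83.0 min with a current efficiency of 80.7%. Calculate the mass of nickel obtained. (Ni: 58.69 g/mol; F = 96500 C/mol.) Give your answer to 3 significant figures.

Q = 3.65 × 4980 = 18180 C
n(e⁻) = 18180 / 96500 = 0.1884 mol
Ni²⁺ + 2e⁻ → Ni, so theoretical m(Ni) = 0.09420 × 58.69 = 5.529 g
Actual mass = 80.7% × 5.529 = 4.46 g

4.46 g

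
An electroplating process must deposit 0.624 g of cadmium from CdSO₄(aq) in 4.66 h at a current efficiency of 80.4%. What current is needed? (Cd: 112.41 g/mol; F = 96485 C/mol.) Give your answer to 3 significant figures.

n(Cd) = 0.624 / 112.41 = 0.005551 mol
Cd²⁺ + 2e⁻ → Cd, so n(e⁻) = 2 × 0.005551 = 0.01110 mol
Q = 0.01110 × 96485 / 0.804 = 1332 C
I = Q / t = 1332 / 16776 s = 0.0794 A

0.0794 A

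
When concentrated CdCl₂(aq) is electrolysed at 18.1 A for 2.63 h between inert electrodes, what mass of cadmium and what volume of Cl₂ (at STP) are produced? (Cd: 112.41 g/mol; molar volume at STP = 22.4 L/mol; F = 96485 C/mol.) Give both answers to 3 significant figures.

99.8 g Cd; 19.9 L Cl₂

Q = 18.1 × 9468 = 1.714×10^5 C; n(e⁻) = 1.714×10^5 / 96485 = 1.776 mol
Cathode: Cd²⁺ + 2e⁻ → Cd → n(Cd) = 1.776/2 = 0.8880 mol → 99.8 g
Anode: 2Cl⁻ → Cl₂ + 2e⁻ → n(Cl₂) = 1.776/2 = 0.8880 mol → 19.9 L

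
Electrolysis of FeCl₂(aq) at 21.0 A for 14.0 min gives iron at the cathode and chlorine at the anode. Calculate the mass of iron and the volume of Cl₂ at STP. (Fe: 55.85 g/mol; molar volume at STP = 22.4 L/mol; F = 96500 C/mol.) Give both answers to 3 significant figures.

5.10 g Fe; 2.05 L Cl₂

Q = 21.0 × 840 = 17640 C; n(e⁻) = 17640 / 96500 = 0.1828 mol
Cathode: Fe²⁺ + 2e⁻ → Fe → n(Fe) = 0.1828/2 = 0.09140 mol → 5.10 g
Anode: 2Cl⁻ → Cl₂ + 2e⁻ → n(Cl₂) = 0.1828/2 = 0.09140 mol → 2.05 L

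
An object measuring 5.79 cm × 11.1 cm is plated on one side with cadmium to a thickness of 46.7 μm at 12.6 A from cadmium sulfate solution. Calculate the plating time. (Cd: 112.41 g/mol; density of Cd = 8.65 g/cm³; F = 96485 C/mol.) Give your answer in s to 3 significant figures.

Plated area = 5.79 × 11.1 = 64.27 cm²
Volume = 64.27 × 46.7×10⁻⁴ cm = 0.3001 cm³
m(Cd) = 0.3001 × 8.65 = 2.596 g
n(Cd) = 2.596 / 112.41 = 0.02309 mol; n(e⁻) = 2 × 0.02309 = 0.04618 mol
Q = 0.04618 × 96485 = 4456 C
t = 4456 / 12.6 = 353.7 s

354 s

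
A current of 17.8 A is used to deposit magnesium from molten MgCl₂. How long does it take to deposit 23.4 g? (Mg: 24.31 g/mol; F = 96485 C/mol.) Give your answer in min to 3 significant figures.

174 min

n(Mg) = 23.4 / 24.31 = 0.9626 mol
Mg²⁺ + 2e⁻ → Mg, so n(e⁻) = 2 × 0.9626 = 1.925 mol
Q = 1.925 × 96485 = 1.857×10^5 C
t = Q / I = 1.857×10^5 / 17.8 = 10430 s = 174 min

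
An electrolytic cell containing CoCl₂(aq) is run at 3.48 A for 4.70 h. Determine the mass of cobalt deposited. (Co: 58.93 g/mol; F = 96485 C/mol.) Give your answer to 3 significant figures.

Q = It = 3.48 × 16920 = 58880 C
n(e⁻) = 58880 / 96485 = 0.6103 mol
Co²⁺ + 2e⁻ → Co, so n(Co) = 0.6103 / 2 = 0.3052 mol
m = 0.3052 × 58.93 = 18.0 g

18.0 g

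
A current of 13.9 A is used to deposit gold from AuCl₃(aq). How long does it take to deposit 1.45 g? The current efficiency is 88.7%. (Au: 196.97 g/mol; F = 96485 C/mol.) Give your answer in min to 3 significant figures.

n(Au) = 1.45 / 196.97 = 0.007362 mol
Au³⁺ + 3e⁻ → Au, so n(e⁻) = 3 × 0.007362 = 0.02209 mol
Q = 0.02209 × 96485 / 0.887 = 2403 C
t = Q / I = 2403 / 13.9 = 172.9 s = 2.88 min

2.88 min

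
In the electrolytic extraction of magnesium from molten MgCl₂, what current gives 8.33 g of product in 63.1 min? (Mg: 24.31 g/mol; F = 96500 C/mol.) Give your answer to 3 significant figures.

17.5 A

n(Mg) = 8.33 / 24.31 = 0.3427 mol
Mg²⁺ + 2e⁻ → Mg, so n(e⁻) = 2 × 0.3427 = 0.6854 mol
Q = 0.6854 × 96500 = 66140 C
I = Q / t = 66140 / 3786 s = 17.5 A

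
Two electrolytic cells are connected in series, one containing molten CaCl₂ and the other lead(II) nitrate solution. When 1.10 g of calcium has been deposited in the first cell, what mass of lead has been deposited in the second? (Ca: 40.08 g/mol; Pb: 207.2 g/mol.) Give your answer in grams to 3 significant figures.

5.69 g

n(Ca) = 1.10 / 40.08 = 0.02745 mol
Ca²⁺ + 2e⁻ → Ca, so n(e⁻) = 2 × 0.02745 = 0.05490 mol
The cells are in series, so the same charge (and hence the same n(e⁻) = 0.05490 mol) passes through both.
Pb²⁺ + 2e⁻ → Pb, so n(Pb) = 0.05490 / 2 = 0.02745 mol
m(Pb) = 0.02745 × 207.2 = 5.69 g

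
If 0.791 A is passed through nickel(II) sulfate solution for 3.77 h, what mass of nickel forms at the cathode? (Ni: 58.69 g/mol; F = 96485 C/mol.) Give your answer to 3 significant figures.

Q = 0.791 A × 13572 s = 10740 C
n(e⁻) = Q/F = 10740/96485 = 0.1113 mol
Ni²⁺ + 2e⁻ → Ni, so n(Ni) = 0.1113 / 2 = 0.05565 mol
m = 0.05565 × 58.69 = 3.27 g

3.27 g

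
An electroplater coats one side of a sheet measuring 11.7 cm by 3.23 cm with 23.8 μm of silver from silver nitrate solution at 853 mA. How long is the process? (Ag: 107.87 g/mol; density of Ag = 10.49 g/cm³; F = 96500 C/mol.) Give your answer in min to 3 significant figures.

16.5 min

Plated area = 11.7 × 3.23 = 37.79 cm²
Volume = 37.79 × 23.8×10⁻⁴ cm = 0.08994 cm³
m(Ag) = 0.08994 × 10.49 = 0.9435 g
n(Ag) = 0.9435 / 107.87 = 0.008747 mol; n(e⁻) = 0.008747 mol
Q = 0.008747 × 96500 = 844.1 C
t = 844.1 / 0.853 = 989.6 s = 16.5 min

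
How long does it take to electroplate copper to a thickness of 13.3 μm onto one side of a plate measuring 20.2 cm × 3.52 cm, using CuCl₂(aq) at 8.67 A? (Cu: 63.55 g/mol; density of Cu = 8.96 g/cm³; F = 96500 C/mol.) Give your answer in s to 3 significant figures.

Plated area = 20.2 × 3.52 = 71.10 cm²
Volume = 71.10 × 13.3×10⁻⁴ cm = 0.09456 cm³
m(Cu) = 0.09456 × 8.96 = 0.8473 g
n(Cu) = 0.8473 / 63.55 = 0.01333 mol; n(e⁻) = 2 × 0.01333 = 0.02666 mol
Q = 0.02666 × 96500 = 2573 C
t = 2573 / 8.67 = 296.8 s

297 s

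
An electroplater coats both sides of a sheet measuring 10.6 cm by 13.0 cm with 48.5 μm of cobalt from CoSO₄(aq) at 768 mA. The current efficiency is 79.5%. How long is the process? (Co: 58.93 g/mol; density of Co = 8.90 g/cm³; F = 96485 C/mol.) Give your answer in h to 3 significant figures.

Plated area = 2 × 10.6 × 13.0 = 275.6 cm²
Volume = 275.6 × 48.5×10⁻⁴ cm = 1.337 cm³
m(Co) = 1.337 × 8.90 = 11.90 g
n(Co) = 11.90 / 58.93 = 0.2019 mol; n(e⁻) = 2 × 0.2019 = 0.4038 mol
Q = 0.4038 × 96485 / 0.795 = 49010 C
t = 49010 / 0.768 = 63820 s = 17.7 h

17.7 h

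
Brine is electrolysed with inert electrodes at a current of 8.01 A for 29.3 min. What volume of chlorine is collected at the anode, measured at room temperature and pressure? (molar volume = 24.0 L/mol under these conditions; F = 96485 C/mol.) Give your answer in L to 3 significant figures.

Q = 8.01 A × 1758 s = 14080 C
n(e⁻) = Q/F = 14080/96485 = 0.1459 mol
2Cl⁻ → Cl₂ + 2e⁻, so n(Cl₂) = 0.1459 / 2 = 0.07295 mol
V = 0.07295 × 24.0 = 1.751 L

1.75 L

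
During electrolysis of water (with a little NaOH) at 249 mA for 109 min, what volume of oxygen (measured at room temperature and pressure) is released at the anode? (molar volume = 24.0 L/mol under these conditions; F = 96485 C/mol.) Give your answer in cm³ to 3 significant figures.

Q = 0.249 A × 6540 s = 1628 C
Moles of electrons = 1628 / 96485 = 0.01687 mol
2H₂O → O₂ + 4H⁺ + 4e⁻, so n(O₂) = 0.01687 / 4 = 0.004218 mol
V = 0.004218 × 24.0 = 0.1012 L
= 101 cm³

101 cm³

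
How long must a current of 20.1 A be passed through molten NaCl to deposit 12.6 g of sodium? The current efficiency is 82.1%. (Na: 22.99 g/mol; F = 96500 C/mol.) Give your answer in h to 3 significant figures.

0.890 h

n(Na) = 12.6 / 22.99 = 0.5481 mol
Na⁺ + e⁻ → Na, so n(e⁻) = 0.5481 mol
Q = 0.5481 × 96500 / 0.821 = 64420 C
t = Q / I = 64420 / 20.1 = 3205 s = 0.890 h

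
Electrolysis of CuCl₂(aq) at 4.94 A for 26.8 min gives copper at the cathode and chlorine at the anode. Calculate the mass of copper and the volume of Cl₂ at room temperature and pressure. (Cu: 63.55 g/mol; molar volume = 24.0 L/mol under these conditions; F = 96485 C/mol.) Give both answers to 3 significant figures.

2.62 g Cu; 0.988 L Cl₂

Q = 4.94 × 1608 = 7944 C; n(e⁻) = 7944 / 96485 = 0.08233 mol
Cathode: Cu²⁺ + 2e⁻ → Cu → n(Cu) = 0.08233/2 = 0.04117 mol → 2.62 g
Anode: 2Cl⁻ → Cl₂ + 2e⁻ → n(Cl₂) = 0.08233/2 = 0.04117 mol → 0.988 L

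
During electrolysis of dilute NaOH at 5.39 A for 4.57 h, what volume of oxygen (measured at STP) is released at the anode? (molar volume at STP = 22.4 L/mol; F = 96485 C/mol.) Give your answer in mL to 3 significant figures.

Charge passed = 5.39 × 16452 = 88680 C
n(e⁻) = Q/F = 88680/96485 = 0.9191 mol
2H₂O → O₂ + 4H⁺ + 4e⁻, so n(O₂) = 0.9191 / 4 = 0.2298 mol
V = 0.2298 × 22.4 = 5.148 L
= 5150 mL

5150 mL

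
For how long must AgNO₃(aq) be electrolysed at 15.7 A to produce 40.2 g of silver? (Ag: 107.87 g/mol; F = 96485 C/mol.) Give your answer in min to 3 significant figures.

38.2 min

n(Ag) = 40.2 / 107.87 = 0.3727 mol
Ag⁺ + e⁻ → Ag, so n(e⁻) = 0.3727 mol
Q = 0.3727 × 96485 = 35960 C
t = Q / I = 35960 / 15.7 = 2290 s = 38.2 min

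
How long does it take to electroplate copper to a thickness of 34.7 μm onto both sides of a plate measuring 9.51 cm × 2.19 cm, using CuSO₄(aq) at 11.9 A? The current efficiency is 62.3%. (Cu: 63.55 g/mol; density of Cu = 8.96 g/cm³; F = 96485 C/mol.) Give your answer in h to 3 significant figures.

Plated area = 2 × 9.51 × 2.19 = 41.65 cm²
Volume = 41.65 × 34.7×10⁻⁴ cm = 0.1445 cm³
m(Cu) = 0.1445 × 8.96 = 1.295 g
n(Cu) = 1.295 / 63.55 = 0.02038 mol; n(e⁻) = 2 × 0.02038 = 0.04076 mol
Q = 0.04076 × 96485 / 0.623 = 6313 C
t = 6313 / 11.9 = 530.5 s = 0.147 h

0.147 h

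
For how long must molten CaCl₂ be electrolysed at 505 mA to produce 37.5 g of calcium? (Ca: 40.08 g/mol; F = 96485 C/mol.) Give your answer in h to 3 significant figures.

99.3 h

n(Ca) = 37.5 / 40.08 = 0.9356 mol
Ca²⁺ + 2e⁻ → Ca, so n(e⁻) = 2 × 0.9356 = 1.871 mol
Q = 1.871 × 96485 = 1.805×10^5 C
t = Q / I = 1.805×10^5 / 0.505 = 3.574×10^5 s = 99.3 h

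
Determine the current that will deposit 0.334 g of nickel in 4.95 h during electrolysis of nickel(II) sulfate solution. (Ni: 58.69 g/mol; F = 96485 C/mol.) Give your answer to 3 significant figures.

0.0616 A

n(Ni) = 0.334 / 58.69 = 0.005691 mol
Ni²⁺ + 2e⁻ → Ni, so n(e⁻) = 2 × 0.005691 = 0.01138 mol
Q = 0.01138 × 96485 = 1098 C
I = Q / t = 1098 / 17820 s = 0.0616 A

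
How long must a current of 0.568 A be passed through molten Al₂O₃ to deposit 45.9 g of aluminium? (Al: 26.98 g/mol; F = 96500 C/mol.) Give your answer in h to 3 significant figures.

241 h

n(Al) = 45.9 / 26.98 = 1.701 mol
Al³⁺ + 3e⁻ → Al, so n(e⁻) = 3 × 1.701 = 5.103 mol
Q = 5.103 × 96500 = 4.924×10^5 C
t = Q / I = 4.924×10^5 / 0.568 = 8.669×10^5 s = 241 h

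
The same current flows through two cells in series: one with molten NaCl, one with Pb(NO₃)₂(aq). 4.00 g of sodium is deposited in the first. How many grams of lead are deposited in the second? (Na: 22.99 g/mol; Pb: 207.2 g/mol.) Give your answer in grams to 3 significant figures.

18.0 g

n(Na) = 4.00 / 22.99 = 0.1740 mol
Na⁺ + e⁻ → Na, so n(e⁻) = 0.1740 mol
Same current for the same time ⇒ same n(e⁻) = 0.1740 mol in both cells.
Pb²⁺ + 2e⁻ → Pb, so n(Pb) = 0.1740 / 2 = 0.08700 mol
m(Pb) = 0.08700 × 207.2 = 18.0 g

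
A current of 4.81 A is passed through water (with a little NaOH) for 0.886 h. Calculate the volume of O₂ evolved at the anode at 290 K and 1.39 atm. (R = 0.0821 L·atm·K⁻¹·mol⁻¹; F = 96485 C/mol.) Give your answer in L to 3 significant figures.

0.681 L

Q = It = 4.81 × 3189.6 = 15340 C
n(e⁻) = 15340 / 96485 = 0.1590 mol
2H₂O → O₂ + 4H⁺ + 4e⁻, so n(O₂) = 0.1590 / 4 = 0.03975 mol
V = nRT/P = 0.03975 × 0.0821 × 290 / 1.39 = 0.6809 L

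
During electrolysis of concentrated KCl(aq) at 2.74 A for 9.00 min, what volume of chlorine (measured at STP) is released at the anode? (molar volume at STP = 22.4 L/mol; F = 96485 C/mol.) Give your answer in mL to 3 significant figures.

172 mL

Charge passed = 2.74 × 540 = 1480 C
n(e⁻) = 1480 / 96485 = 0.01534 mol
2Cl⁻ → Cl₂ + 2e⁻, so n(Cl₂) = 0.01534 / 2 = 0.007670 mol
V = 0.007670 × 22.4 = 0.1718 L
= 172 mL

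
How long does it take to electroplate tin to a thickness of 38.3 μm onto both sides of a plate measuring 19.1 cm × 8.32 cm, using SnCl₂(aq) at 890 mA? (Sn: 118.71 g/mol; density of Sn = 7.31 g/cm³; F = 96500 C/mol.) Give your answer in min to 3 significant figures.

Plated area = 2 × 19.1 × 8.32 = 317.8 cm²
Volume = 317.8 × 38.3×10⁻⁴ cm = 1.217 cm³
m(Sn) = 1.217 × 7.31 = 8.896 g
n(Sn) = 8.896 / 118.71 = 0.07494 mol; n(e⁻) = 2 × 0.07494 = 0.1499 mol
Q = 0.1499 × 96500 = 14470 C
t = 14470 / 0.890 = 16260 s = 271 min

271 min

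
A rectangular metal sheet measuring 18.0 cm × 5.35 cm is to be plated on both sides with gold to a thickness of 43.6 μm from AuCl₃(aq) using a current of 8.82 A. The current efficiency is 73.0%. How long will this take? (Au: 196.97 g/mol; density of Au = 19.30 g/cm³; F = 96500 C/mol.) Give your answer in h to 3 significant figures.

1.03 h

Plated area = 2 × 18.0 × 5.35 = 192.6 cm²
Volume = 192.6 × 43.6×10⁻⁴ cm = 0.8397 cm³
m(Au) = 0.8397 × 19.30 = 16.21 g
n(Au) = 16.21 / 196.97 = 0.08230 mol; n(e⁻) = 3 × 0.08230 = 0.2469 mol
Q = 0.2469 × 96500 / 0.730 = 32640 C
t = 32640 / 8.82 = 3701 s = 1.03 h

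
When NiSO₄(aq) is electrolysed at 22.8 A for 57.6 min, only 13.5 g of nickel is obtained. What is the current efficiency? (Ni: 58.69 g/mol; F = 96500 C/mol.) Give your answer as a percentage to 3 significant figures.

Q = 22.8 × 3456 = 78800 C
n(e⁻) = 78800 / 96500 = 0.8166 mol
Ni²⁺ + 2e⁻ → Ni, so theoretical n(Ni) = 0.4083 mol → 23.96 g
Efficiency = 13.5 / 23.96 = 0.5634 = 56.3%

56.3%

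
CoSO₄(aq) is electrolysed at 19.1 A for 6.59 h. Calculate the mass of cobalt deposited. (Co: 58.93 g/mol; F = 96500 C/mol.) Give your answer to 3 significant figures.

Charge passed = 19.1 × 23724 = 4.531×10^5 C
Moles of electrons = 4.531×10^5 / 96500 = 4.695 mol
Co²⁺ + 2e⁻ → Co, so n(Co) = 4.695 / 2 = 2.348 mol
m = 2.348 × 58.93 = 138 g

138 g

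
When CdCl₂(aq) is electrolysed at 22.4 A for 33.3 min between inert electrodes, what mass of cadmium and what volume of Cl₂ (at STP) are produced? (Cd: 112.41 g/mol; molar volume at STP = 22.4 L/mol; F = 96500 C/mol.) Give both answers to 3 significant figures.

26.1 g Cd; 5.19 L Cl₂

Q = 22.4 × 1998 = 44760 C; n(e⁻) = 44760 / 96500 = 0.4638 mol
Cathode: Cd²⁺ + 2e⁻ → Cd → n(Cd) = 0.4638/2 = 0.2319 mol → 26.1 g
Anode: 2Cl⁻ → Cl₂ + 2e⁻ → n(Cl₂) = 0.4638/2 = 0.2319 mol → 5.19 L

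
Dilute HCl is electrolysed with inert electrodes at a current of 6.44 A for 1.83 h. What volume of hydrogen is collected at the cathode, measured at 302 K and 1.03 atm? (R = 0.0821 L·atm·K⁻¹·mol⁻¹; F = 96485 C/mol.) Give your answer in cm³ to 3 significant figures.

Q = 6.44 A × 6588 s = 42430 C
n(e⁻) = 42430 / 96485 = 0.4398 mol
2H⁺ + 2e⁻ → H₂, so n(H₂) = 0.4398 / 2 = 0.2199 mol
V = nRT/P = 0.2199 × 0.0821 × 302 / 1.03 = 5.293 L
= 5290 cm³

5290 cm³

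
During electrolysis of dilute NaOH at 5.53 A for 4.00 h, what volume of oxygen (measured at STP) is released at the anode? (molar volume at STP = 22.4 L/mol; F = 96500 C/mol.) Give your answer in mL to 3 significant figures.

Q = 5.53 A × 14400 s = 79630 C
n(e⁻) = 79630 / 96500 = 0.8252 mol
2H₂O → O₂ + 4H⁺ + 4e⁻, so n(O₂) = 0.8252 / 4 = 0.2063 mol
V = 0.2063 × 22.4 = 4.621 L
= 4620 mL

4620 mL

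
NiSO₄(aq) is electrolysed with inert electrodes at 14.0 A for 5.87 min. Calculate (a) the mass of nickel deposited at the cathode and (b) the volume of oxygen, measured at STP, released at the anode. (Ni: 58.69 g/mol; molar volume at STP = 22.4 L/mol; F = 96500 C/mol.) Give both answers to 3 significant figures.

Q = 14.0 × 352.2 = 4931 C; n(e⁻) = 4931 / 96500 = 0.05110 mol
Cathode: Ni²⁺ + 2e⁻ → Ni → n(Ni) = 0.05110/2 = 0.02555 mol → 1.50 g
Anode: 2H₂O → O₂ + 4H⁺ + 4e⁻ → n(O₂) = 0.05110/4 = 0.01278 mol → 0.286 L

1.50 g Ni; 0.286 L O₂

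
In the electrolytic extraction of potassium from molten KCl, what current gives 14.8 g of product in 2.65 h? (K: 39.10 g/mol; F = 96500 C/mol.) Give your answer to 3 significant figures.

3.83 A

n(K) = 14.8 / 39.10 = 0.3785 mol
K⁺ + e⁻ → K, so n(e⁻) = 0.3785 mol
Q = 0.3785 × 96500 = 36530 C
I = Q / t = 36530 / 9540 s = 3.83 A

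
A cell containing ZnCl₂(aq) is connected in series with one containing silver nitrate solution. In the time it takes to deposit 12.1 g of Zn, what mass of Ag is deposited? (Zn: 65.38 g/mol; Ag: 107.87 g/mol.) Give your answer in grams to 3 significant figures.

39.9 g

n(Zn) = 12.1 / 65.38 = 0.1851 mol
Zn²⁺ + 2e⁻ → Zn, so n(e⁻) = 2 × 0.1851 = 0.3702 mol
Same current for the same time ⇒ same n(e⁻) = 0.3702 mol in both cells.
Ag⁺ + e⁻ → Ag, so n(Ag) = 0.3702 mol
m(Ag) = 0.3702 × 107.87 = 39.9 g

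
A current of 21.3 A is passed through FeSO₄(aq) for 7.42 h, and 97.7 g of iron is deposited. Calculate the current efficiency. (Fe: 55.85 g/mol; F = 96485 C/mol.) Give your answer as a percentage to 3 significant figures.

Q = 21.3 × 26712 = 5.690×10^5 C
n(e⁻) = 5.690×10^5 / 96485 = 5.897 mol
Fe²⁺ + 2e⁻ → Fe, so theoretical n(Fe) = 2.949 mol → 164.7 g
Efficiency = 97.7 / 164.7 = 0.5932 = 59.3%

59.3%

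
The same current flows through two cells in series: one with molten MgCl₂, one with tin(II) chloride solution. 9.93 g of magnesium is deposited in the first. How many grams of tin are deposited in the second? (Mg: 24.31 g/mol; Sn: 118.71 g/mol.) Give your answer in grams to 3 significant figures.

48.5 g

n(Mg) = 9.93 / 24.31 = 0.4085 mol
Mg²⁺ + 2e⁻ → Mg, so n(e⁻) = 2 × 0.4085 = 0.8170 mol
Same current for the same time ⇒ same n(e⁻) = 0.8170 mol in both cells.
Sn²⁺ + 2e⁻ → Sn, so n(Sn) = 0.8170 / 2 = 0.4085 mol
m(Sn) = 0.4085 × 118.71 = 48.5 g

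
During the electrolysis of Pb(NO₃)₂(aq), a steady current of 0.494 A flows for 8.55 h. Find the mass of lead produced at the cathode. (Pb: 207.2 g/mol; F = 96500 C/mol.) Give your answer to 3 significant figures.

16.3 g

Charge passed = 0.494 × 30780 = 15210 C
n(e⁻) = Q/F = 15210/96500 = 0.1576 mol
Pb²⁺ + 2e⁻ → Pb, so n(Pb) = 0.1576 / 2 = 0.07880 mol
m = 0.07880 × 207.2 = 16.3 g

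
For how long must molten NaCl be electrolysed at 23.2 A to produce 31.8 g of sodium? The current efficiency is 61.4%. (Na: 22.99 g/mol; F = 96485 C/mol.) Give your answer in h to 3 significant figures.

2.60 h

n(Na) = 31.8 / 22.99 = 1.383 mol
Na⁺ + e⁻ → Na, so n(e⁻) = 1.383 mol
Q = 1.383 × 96485 / 0.614 = 2.173×10^5 C
t = Q / I = 2.173×10^5 / 23.2 = 9366 s = 2.60 h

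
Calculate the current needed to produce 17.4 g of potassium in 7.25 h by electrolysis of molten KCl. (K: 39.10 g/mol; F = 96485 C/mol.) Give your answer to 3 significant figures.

n(K) = 17.4 / 39.10 = 0.4450 mol
K⁺ + e⁻ → K, so n(e⁻) = 0.4450 mol
Q = 0.4450 × 96485 = 42940 C
I = Q / t = 42940 / 26100 s = 1.65 A

1.65 A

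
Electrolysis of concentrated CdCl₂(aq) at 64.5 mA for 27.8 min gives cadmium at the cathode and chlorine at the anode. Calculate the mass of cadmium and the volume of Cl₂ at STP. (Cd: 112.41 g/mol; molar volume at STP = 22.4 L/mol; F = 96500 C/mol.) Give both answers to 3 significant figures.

Q = 0.0645 × 1668 = 107.6 C; n(e⁻) = 107.6 / 96500 = 0.001115 mol
Cathode: Cd²⁺ + 2e⁻ → Cd → n(Cd) = 0.001115/2 = 5.575×10^-4 mol → 0.0627 g
Anode: 2Cl⁻ → Cl₂ + 2e⁻ → n(Cl₂) = 0.001115/2 = 5.575×10^-4 mol → 0.0125 L

0.0627 g Cd; 0.0125 L Cl₂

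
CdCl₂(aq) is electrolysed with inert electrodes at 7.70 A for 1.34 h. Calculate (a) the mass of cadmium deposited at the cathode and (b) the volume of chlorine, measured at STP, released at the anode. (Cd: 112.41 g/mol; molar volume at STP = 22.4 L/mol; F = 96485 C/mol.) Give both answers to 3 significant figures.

21.6 g Cd; 4.31 L Cl₂

Q = 7.70 × 4824 = 37140 C; n(e⁻) = 37140 / 96485 = 0.3849 mol
Cathode: Cd²⁺ + 2e⁻ → Cd → n(Cd) = 0.3849/2 = 0.1925 mol → 21.6 g
Anode: 2Cl⁻ → Cl₂ + 2e⁻ → n(Cl₂) = 0.3849/2 = 0.1925 mol → 4.31 L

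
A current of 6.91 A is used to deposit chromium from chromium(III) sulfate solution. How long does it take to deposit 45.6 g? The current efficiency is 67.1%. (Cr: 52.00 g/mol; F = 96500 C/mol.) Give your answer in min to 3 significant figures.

n(Cr) = 45.6 / 52.00 = 0.8769 mol
Cr³⁺ + 3e⁻ → Cr, so n(e⁻) = 3 × 0.8769 = 2.631 mol
Q = 2.631 × 96500 / 0.671 = 3.784×10^5 C
t = Q / I = 3.784×10^5 / 6.91 = 54760 s = 913 min

913 min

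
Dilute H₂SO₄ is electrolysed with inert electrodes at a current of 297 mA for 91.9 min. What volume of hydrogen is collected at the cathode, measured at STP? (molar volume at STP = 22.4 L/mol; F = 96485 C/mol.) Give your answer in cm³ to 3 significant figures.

Charge passed = 0.297 × 5514 = 1638 C
Moles of electrons = 1638 / 96485 = 0.01698 mol
2H⁺ + 2e⁻ → H₂, so n(H₂) = 0.01698 / 2 = 0.008490 mol
V = 0.008490 × 22.4 = 0.1902 L
= 190 cm³

190 cm³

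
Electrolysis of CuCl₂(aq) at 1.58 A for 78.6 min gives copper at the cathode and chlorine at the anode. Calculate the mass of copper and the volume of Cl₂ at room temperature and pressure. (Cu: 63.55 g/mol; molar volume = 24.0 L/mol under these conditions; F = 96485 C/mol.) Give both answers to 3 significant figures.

2.45 g Cu; 0.927 L Cl₂

Q = 1.58 × 4716 = 7451 C; n(e⁻) = 7451 / 96485 = 0.07722 mol
Cathode: Cu²⁺ + 2e⁻ → Cu → n(Cu) = 0.07722/2 = 0.03861 mol → 2.45 g
Anode: 2Cl⁻ → Cl₂ + 2e⁻ → n(Cl₂) = 0.07722/2 = 0.03861 mol → 0.927 L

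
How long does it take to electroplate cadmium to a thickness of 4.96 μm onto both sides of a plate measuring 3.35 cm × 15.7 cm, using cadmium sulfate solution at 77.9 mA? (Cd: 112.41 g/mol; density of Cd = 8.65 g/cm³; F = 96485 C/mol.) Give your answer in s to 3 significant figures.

Plated area = 2 × 3.35 × 15.7 = 105.2 cm²
Volume = 105.2 × 4.96×10⁻⁴ cm = 0.05218 cm³
m(Cd) = 0.05218 × 8.65 = 0.4514 g
n(Cd) = 0.4514 / 112.41 = 0.004016 mol; n(e⁻) = 2 × 0.004016 = 0.008032 mol
Q = 0.008032 × 96485 = 775.0 C
t = 775.0 / 0.0779 = 9949 s

9950 s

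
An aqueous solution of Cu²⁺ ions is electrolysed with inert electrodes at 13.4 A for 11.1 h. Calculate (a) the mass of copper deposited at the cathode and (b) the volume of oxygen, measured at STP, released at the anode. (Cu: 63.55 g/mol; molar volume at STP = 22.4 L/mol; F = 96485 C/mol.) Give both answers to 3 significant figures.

Q = 13.4 × 39960 = 5.355×10^5 C; n(e⁻) = 5.355×10^5 / 96485 = 5.550 mol
Cathode: Cu²⁺ + 2e⁻ → Cu → n(Cu) = 5.550/2 = 2.775 mol → 176 g
Anode: 2H₂O → O₂ + 4H⁺ + 4e⁻ → n(O₂) = 5.550/4 = 1.388 mol → 31.1 L

176 g Cu; 31.1 L O₂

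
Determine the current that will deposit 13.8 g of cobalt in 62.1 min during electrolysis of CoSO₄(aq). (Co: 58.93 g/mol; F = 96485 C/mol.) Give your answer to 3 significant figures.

12.1 A

n(Co) = 13.8 / 58.93 = 0.2342 mol
Co²⁺ + 2e⁻ → Co, so n(e⁻) = 2 × 0.2342 = 0.4684 mol
Q = 0.4684 × 96485 = 45190 C
I = Q / t = 45190 / 3726 s = 12.1 A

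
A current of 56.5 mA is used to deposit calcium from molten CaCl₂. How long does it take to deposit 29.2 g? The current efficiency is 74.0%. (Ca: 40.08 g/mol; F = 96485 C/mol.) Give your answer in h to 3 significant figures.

934 h

n(Ca) = 29.2 / 40.08 = 0.7285 mol
Ca²⁺ + 2e⁻ → Ca, so n(e⁻) = 2 × 0.7285 = 1.457 mol
Q = 1.457 × 96485 / 0.740 = 1.900×10^5 C
t = Q / I = 1.900×10^5 / 0.0565 = 3.363×10^6 s = 934 h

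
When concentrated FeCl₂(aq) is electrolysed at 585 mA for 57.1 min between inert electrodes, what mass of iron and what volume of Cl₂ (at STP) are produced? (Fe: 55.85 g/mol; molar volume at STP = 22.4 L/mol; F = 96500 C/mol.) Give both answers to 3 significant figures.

Q = 0.585 × 3426 = 2004 C; n(e⁻) = 2004 / 96500 = 0.02077 mol
Cathode: Fe²⁺ + 2e⁻ → Fe → n(Fe) = 0.02077/2 = 0.01039 mol → 0.580 g
Anode: 2Cl⁻ → Cl₂ + 2e⁻ → n(Cl₂) = 0.02077/2 = 0.01039 mol → 0.233 L

0.580 g Fe; 0.233 L Cl₂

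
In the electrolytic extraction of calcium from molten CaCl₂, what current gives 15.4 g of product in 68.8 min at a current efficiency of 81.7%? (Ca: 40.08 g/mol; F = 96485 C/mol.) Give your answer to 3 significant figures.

n(Ca) = 15.4 / 40.08 = 0.3842 mol
Ca²⁺ + 2e⁻ → Ca, so n(e⁻) = 2 × 0.3842 = 0.7684 mol
Q = 0.7684 × 96485 / 0.817 = 90750 C
I = Q / t = 90750 / 4128 s = 22.0 A

22.0 A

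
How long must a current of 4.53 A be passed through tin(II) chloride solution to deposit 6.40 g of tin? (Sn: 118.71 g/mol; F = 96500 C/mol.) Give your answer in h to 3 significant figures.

n(Sn) = 6.40 / 118.71 = 0.05391 mol
Sn²⁺ + 2e⁻ → Sn, so n(e⁻) = 2 × 0.05391 = 0.1078 mol
Q = 0.1078 × 96500 = 10400 C
t = Q / I = 10400 / 4.53 = 2296 s = 0.638 h

0.638 h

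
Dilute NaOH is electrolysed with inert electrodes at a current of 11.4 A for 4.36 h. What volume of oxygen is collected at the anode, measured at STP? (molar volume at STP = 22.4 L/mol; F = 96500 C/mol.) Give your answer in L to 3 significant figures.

10.4 L

Charge passed = 11.4 × 15696 = 1.789×10^5 C
n(e⁻) = Q/F = 1.789×10^5/96500 = 1.854 mol
2H₂O → O₂ + 4H⁺ + 4e⁻, so n(O₂) = 1.854 / 4 = 0.4635 mol
V = 0.4635 × 22.4 = 10.38 L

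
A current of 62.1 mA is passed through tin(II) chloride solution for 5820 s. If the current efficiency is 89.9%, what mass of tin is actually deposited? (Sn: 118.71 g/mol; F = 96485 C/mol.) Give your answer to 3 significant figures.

Q = 0.0621 × 5820 = 361.4 C
n(e⁻) = 361.4 / 96485 = 0.003746 mol
Sn²⁺ + 2e⁻ → Sn, so theoretical m(Sn) = 0.001873 × 118.71 = 0.2223 g
Actual mass = 89.9% × 0.2223 = 0.200 g

0.200 g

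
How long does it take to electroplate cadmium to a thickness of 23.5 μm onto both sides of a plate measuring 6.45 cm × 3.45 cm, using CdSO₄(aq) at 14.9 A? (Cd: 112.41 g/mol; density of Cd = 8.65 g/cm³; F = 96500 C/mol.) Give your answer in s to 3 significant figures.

104 s

Plated area = 2 × 6.45 × 3.45 = 44.51 cm²
Volume = 44.51 × 23.5×10⁻⁴ cm = 0.1046 cm³
m(Cd) = 0.1046 × 8.65 = 0.9048 g
n(Cd) = 0.9048 / 112.41 = 0.008049 mol; n(e⁻) = 2 × 0.008049 = 0.01610 mol
Q = 0.01610 × 96500 = 1554 C
t = 1554 / 14.9 = 104.3 s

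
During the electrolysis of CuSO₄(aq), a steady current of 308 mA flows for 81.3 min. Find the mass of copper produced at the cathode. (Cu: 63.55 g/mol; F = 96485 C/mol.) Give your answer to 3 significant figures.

Q = It = 0.308 × 4878 = 1502 C
n(e⁻) = 1502 / 96485 = 0.01557 mol
Cu²⁺ + 2e⁻ → Cu, so n(Cu) = 0.01557 / 2 = 0.007785 mol
m = 0.007785 × 63.55 = 0.495 g

0.495 g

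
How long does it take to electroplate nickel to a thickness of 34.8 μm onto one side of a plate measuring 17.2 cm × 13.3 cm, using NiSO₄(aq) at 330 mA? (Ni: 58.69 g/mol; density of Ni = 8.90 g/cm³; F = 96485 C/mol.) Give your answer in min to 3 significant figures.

1180 min

Plated area = 17.2 × 13.3 = 228.8 cm²
Volume = 228.8 × 34.8×10⁻⁴ cm = 0.7962 cm³
m(Ni) = 0.7962 × 8.90 = 7.086 g
n(Ni) = 7.086 / 58.69 = 0.1207 mol; n(e⁻) = 2 × 0.1207 = 0.2414 mol
Q = 0.2414 × 96485 = 23290 C
t = 23290 / 0.330 = 70580 s = 1180 min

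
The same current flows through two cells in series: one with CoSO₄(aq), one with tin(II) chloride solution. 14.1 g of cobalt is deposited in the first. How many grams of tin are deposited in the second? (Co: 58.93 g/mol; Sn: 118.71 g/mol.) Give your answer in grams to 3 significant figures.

n(Co) = 14.1 / 58.93 = 0.2393 mol
Co²⁺ + 2e⁻ → Co, so n(e⁻) = 2 × 0.2393 = 0.4786 mol
Since the cells are in series, n(e⁻) in the Sn cell is also 0.4786 mol.
Sn²⁺ + 2e⁻ → Sn, so n(Sn) = 0.4786 / 2 = 0.2393 mol
m(Sn) = 0.2393 × 118.71 = 28.4 g

28.4 g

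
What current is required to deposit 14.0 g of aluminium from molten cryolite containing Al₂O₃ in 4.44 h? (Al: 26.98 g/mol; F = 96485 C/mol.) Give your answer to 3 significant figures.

n(Al) = 14.0 / 26.98 = 0.5189 mol
Al³⁺ + 3e⁻ → Al, so n(e⁻) = 3 × 0.5189 = 1.557 mol
Q = 1.557 × 96485 = 1.502×10^5 C
I = Q / t = 1.502×10^5 / 15984 s = 9.40 A

9.40 A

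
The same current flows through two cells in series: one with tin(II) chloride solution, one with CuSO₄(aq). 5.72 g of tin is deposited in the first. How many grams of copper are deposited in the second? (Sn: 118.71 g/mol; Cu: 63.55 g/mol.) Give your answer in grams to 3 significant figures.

n(Sn) = 5.72 / 118.71 = 0.04818 mol
Sn²⁺ + 2e⁻ → Sn, so n(e⁻) = 2 × 0.04818 = 0.09636 mol
Since the cells are in series, n(e⁻) in the Cu cell is also 0.09636 mol.
Cu²⁺ + 2e⁻ → Cu, so n(Cu) = 0.09636 / 2 = 0.04818 mol
m(Cu) = 0.04818 × 63.55 = 3.06 g

3.06 g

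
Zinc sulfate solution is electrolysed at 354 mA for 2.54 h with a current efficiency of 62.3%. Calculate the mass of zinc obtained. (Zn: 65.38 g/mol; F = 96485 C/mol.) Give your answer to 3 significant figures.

0.683 g

Q = 0.354 × 9144 = 3237 C
n(e⁻) = 3237 / 96485 = 0.03355 mol
Zn²⁺ + 2e⁻ → Zn, so theoretical m(Zn) = 0.01678 × 65.38 = 1.097 g
Actual mass = 62.3% × 1.097 = 0.683 g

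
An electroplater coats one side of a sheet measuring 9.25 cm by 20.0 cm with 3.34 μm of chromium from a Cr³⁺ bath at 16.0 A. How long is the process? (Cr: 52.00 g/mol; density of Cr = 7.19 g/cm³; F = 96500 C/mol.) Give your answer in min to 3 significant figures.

Plated area = 9.25 × 20.0 = 185.0 cm²
Volume = 185.0 × 3.34×10⁻⁴ cm = 0.06179 cm³
m(Cr) = 0.06179 × 7.19 = 0.4443 g
n(Cr) = 0.4443 / 52.00 = 0.008544 mol; n(e⁻) = 3 × 0.008544 = 0.02563 mol
Q = 0.02563 × 96500 = 2473 C
t = 2473 / 16.0 = 154.6 s = 2.58 min

2.58 min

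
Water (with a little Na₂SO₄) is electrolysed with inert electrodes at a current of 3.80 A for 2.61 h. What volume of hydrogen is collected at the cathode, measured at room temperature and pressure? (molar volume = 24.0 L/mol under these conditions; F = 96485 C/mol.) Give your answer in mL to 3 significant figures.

Q = It = 3.80 × 9396 = 35700 C
n(e⁻) = 35700 / 96485 = 0.3700 mol
2H⁺ + 2e⁻ → H₂, so n(H₂) = 0.3700 / 2 = 0.1850 mol
V = 0.1850 × 24.0 = 4.440 L
= 4440 mL

4440 mL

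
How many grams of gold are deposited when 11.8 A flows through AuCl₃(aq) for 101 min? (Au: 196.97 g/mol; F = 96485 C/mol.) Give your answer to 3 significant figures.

Charge passed = 11.8 × 6060 = 71510 C
Moles of electrons = 71510 / 96485 = 0.7412 mol
Au³⁺ + 3e⁻ → Au, so n(Au) = 0.7412 / 3 = 0.2471 mol
m = 0.2471 × 196.97 = 48.7 g

48.7 g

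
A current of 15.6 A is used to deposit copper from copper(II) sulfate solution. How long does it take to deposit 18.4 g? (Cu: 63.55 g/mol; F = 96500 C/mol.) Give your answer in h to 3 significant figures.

n(Cu) = 18.4 / 63.55 = 0.2895 mol
Cu²⁺ + 2e⁻ → Cu, so n(e⁻) = 2 × 0.2895 = 0.5790 mol
Q = 0.5790 × 96500 = 55870 C
t = Q / I = 55870 / 15.6 = 3581 s = 0.995 h

0.995 h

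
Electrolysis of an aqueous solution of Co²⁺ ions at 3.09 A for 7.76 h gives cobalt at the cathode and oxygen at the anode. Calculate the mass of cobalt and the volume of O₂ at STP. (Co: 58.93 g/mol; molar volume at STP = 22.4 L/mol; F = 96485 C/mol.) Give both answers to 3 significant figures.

Q = 3.09 × 27936 = 86320 C; n(e⁻) = 86320 / 96485 = 0.8946 mol
Cathode: Co²⁺ + 2e⁻ → Co → n(Co) = 0.8946/2 = 0.4473 mol → 26.4 g
Anode: 2H₂O → O₂ + 4H⁺ + 4e⁻ → n(O₂) = 0.8946/4 = 0.2237 mol → 5.01 L

26.4 g Co; 5.01 L O₂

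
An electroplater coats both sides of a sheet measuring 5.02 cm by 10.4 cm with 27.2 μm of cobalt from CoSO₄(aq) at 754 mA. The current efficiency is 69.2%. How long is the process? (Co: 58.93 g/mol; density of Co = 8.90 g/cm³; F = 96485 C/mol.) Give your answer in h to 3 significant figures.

Plated area = 2 × 5.02 × 10.4 = 104.4 cm²
Volume = 104.4 × 27.2×10⁻⁴ cm = 0.2840 cm³
m(Co) = 0.2840 × 8.90 = 2.528 g
n(Co) = 2.528 / 58.93 = 0.04290 mol; n(e⁻) = 2 × 0.04290 = 0.08580 mol
Q = 0.08580 × 96485 / 0.692 = 11960 C
t = 11960 / 0.754 = 15860 s = 4.41 h

4.41 h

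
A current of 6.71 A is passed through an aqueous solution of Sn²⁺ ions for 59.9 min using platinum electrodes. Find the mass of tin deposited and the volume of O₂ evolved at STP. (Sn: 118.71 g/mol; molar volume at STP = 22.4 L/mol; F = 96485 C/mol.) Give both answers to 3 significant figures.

Q = 6.71 × 3594 = 24120 C; n(e⁻) = 24120 / 96485 = 0.2500 mol
Cathode: Sn²⁺ + 2e⁻ → Sn → n(Sn) = 0.2500/2 = 0.1250 mol → 14.8 g
Anode: 2H₂O → O₂ + 4H⁺ + 4e⁻ → n(O₂) = 0.2500/4 = 0.06250 mol → 1.40 L

14.8 g Sn; 1.40 L O₂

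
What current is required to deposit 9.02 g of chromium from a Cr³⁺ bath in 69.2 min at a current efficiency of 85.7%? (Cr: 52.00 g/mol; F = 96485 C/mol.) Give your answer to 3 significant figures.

14.1 A

n(Cr) = 9.02 / 52.00 = 0.1735 mol
Cr³⁺ + 3e⁻ → Cr, so n(e⁻) = 3 × 0.1735 = 0.5205 mol
Q = 0.5205 × 96485 / 0.857 = 58600 C
I = Q / t = 58600 / 4152 s = 14.1 A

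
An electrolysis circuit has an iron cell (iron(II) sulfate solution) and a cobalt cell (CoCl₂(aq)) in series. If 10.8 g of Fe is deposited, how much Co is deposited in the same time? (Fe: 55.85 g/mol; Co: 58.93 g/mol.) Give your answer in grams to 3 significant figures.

11.4 g

n(Fe) = 10.8 / 55.85 = 0.1934 mol
Fe²⁺ + 2e⁻ → Fe, so n(e⁻) = 2 × 0.1934 = 0.3868 mol
Same current for the same time ⇒ same n(e⁻) = 0.3868 mol in both cells.
Co²⁺ + 2e⁻ → Co, so n(Co) = 0.3868 / 2 = 0.1934 mol
m(Co) = 0.1934 × 58.93 = 11.4 g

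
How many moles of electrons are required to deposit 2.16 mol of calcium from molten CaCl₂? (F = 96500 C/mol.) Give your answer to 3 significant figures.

Ca²⁺ + 2e⁻ → Ca, so n(e⁻) = 2 × 2.16 = 4.320 mol

4.32 mol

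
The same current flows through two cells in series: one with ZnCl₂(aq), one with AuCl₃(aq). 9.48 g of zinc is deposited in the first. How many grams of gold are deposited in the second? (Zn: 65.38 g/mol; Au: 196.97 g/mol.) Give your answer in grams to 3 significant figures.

n(Zn) = 9.48 / 65.38 = 0.1450 mol
Zn²⁺ + 2e⁻ → Zn, so n(e⁻) = 2 × 0.1450 = 0.2900 mol
The cells are in series, so the same charge (and hence the same n(e⁻) = 0.2900 mol) passes through both.
Au³⁺ + 3e⁻ → Au, so n(Au) = 0.2900 / 3 = 0.09667 mol
m(Au) = 0.09667 × 196.97 = 19.0 g

19.0 g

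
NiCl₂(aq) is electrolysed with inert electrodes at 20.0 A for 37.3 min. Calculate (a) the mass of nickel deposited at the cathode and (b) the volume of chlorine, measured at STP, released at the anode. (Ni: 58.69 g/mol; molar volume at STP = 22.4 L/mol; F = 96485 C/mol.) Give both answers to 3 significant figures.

Q = 20.0 × 2238 = 44760 C; n(e⁻) = 44760 / 96485 = 0.4639 mol
Cathode: Ni²⁺ + 2e⁻ → Ni → n(Ni) = 0.4639/2 = 0.2320 mol → 13.6 g
Anode: 2Cl⁻ → Cl₂ + 2e⁻ → n(Cl₂) = 0.4639/2 = 0.2320 mol → 5.20 L

13.6 g Ni; 5.20 L Cl₂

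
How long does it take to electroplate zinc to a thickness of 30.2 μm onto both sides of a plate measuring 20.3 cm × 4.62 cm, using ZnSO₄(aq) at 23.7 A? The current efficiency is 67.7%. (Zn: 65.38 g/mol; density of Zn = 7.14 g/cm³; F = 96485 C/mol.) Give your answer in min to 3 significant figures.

Plated area = 2 × 20.3 × 4.62 = 187.6 cm²
Volume = 187.6 × 30.2×10⁻⁴ cm = 0.5666 cm³
m(Zn) = 0.5666 × 7.14 = 4.046 g
n(Zn) = 4.046 / 65.38 = 0.06188 mol; n(e⁻) = 2 × 0.06188 = 0.1238 mol
Q = 0.1238 × 96485 / 0.677 = 17640 C
t = 17640 / 23.7 = 744.3 s = 12.4 min

12.4 min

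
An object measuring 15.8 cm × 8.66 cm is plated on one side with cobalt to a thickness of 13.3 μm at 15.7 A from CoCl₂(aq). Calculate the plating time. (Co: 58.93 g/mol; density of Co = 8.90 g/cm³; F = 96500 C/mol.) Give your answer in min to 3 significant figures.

5.63 min

Plated area = 15.8 × 8.66 = 136.8 cm²
Volume = 136.8 × 13.3×10⁻⁴ cm = 0.1819 cm³
m(Co) = 0.1819 × 8.90 = 1.619 g
n(Co) = 1.619 / 58.93 = 0.02747 mol; n(e⁻) = 2 × 0.02747 = 0.05494 mol
Q = 0.05494 × 96500 = 5302 C
t = 5302 / 15.7 = 337.7 s = 5.63 min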